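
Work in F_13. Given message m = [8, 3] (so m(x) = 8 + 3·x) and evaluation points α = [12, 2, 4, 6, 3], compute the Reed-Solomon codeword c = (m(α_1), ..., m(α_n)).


c = [5, 1, 7, 0, 4]

Message polynomial: m(x) = 8 + 3·x (mod 13).
For each evaluation point α_i, compute m(α_i) mod 13:
  α_1 = 12: Horner steps 3 → 5, so m(12) = 5.
  α_2 = 2: Horner steps 3 → 1, so m(2) = 1.
  α_3 = 4: Horner steps 3 → 7, so m(4) = 7.
  α_4 = 6: Horner steps 3 → 0, so m(6) = 0.
  α_5 = 3: Horner steps 3 → 4, so m(3) = 4.
Codeword c = [5, 1, 7, 0, 4] ∈ F_13^5.


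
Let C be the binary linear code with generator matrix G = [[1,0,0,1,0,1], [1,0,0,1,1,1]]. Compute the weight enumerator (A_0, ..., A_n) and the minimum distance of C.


Weight distribution: A_0 = 1, A_1 = 1, A_3 = 1, A_4 = 1. Minimum distance d = 1.

Enumerate all 2^2 = 4 messages m ∈ F_2^2.
For each, compute codeword c = mG in F_2^6, then tally its weight.
  m = 00 → c = 000000, weight = 0.
  m = 10 → c = 100101, weight = 3.
  m = 01 → c = 100111, weight = 4.
  m = 11 → c = 000010, weight = 1.
Tally weights:
  weight 0: 1 codewords.
  weight 1: 1 codewords.
  weight 3: 1 codewords.
  weight 4: 1 codewords.
Minimum distance d = smallest w > 0 with A_w > 0 = 1.
Sanity: Σ A_w = 4 = 2^2 = 4 ✓.


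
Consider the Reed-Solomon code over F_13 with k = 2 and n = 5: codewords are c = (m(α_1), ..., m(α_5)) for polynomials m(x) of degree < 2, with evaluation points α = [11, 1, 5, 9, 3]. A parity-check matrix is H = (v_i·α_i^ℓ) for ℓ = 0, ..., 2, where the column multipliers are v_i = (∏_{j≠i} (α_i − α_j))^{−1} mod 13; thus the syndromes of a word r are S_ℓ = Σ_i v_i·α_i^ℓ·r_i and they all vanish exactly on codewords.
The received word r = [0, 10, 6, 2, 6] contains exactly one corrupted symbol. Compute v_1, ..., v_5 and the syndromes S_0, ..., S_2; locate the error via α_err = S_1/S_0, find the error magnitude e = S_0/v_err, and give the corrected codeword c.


S = (8, 11, 7), error at position 5, error magnitude e = 11, c = [0, 10, 6, 2, 8].

Step 1: column multipliers v_i = (∏_{j≠i}(α_i − α_j))^{−1} mod 13.
  i = 1 (α = 11): (11−1)(11−5)(11−9)(11−3) = 10·6·2·8 = 960 ≡ 11, so v_1 = 11^{−1} = 6 (mod 13).
  i = 2 (α = 1): (1−11)(1−5)(1−9)(1−3) = (−10)·(−4)·(−8)·(−2) = 640 ≡ 3, so v_2 = 3^{−1} = 9 (mod 13).
  i = 3 (α = 5): (5−11)(5−1)(5−9)(5−3) = (−6)·4·(−4)·2 = 192 ≡ 10, so v_3 = 10^{−1} = 4 (mod 13).
  i = 4 (α = 9): (9−11)(9−1)(9−5)(9−3) = (−2)·8·4·6 = −384 ≡ 6, so v_4 = 6^{−1} = 11 (mod 13).
  i = 5 (α = 3): (3−11)(3−1)(3−5)(3−9) = (−8)·2·(−2)·(−6) = −192 ≡ 3, so v_5 = 3^{−1} = 9 (mod 13).
  v = [6, 9, 4, 11, 9].
Step 2: syndromes of r = [0, 10, 6, 2, 6] (all sums mod 13).
  S_0 = Σ v_i r_i = 6·0 + 9·10 + 4·6 + 11·2 + 9·6 = 190 ≡ 8.
  S_1 = Σ v_i α_i r_i = 6·11·0 + 9·1·10 + 4·5·6 + 11·9·2 + 9·3·6 = 570 ≡ 11.
  α_i^2 mod 13 = [4, 1, 12, 3, 9].
  S_2 = Σ v_i α_i^2 r_i = 6·4·0 + 9·1·10 + 4·12·6 + 11·3·2 + 9·9·6 = 930 ≡ 7.
  S = (8, 11, 7) ≠ 0, so r is not a codeword (an error is present).
Step 3: locate the error. For a single error e at position i, S_ℓ = v_i·e·α_i^ℓ, so α_err = S_1/S_0.
  S_0^{−1} = 8^{−1} = 5 (mod 13), so α_err = 11·5 = 55 ≡ 3 = α_5. Error position i = 5.
  Consistency check: S_2/S_1 = 7·6 = 42 ≡ 3 = α_err ✓ (single-error assumption holds).
Step 4: error magnitude e = S_0/v_5 = S_0·∏_{j≠5}(α_5 − α_j) = 8·3 = 24 ≡ 11 (mod 13).
Step 5: correct position 5: c_5 = r_5 − e = 6 − 11 ≡ 8 (mod 13). Hence c = [0, 10, 6, 2, 8].
  Check: interpolating c through the α_i gives m(x) = 11 + 12·x (degree < 2) with m(α_i) = c_i for every i, so c is indeed a codeword.


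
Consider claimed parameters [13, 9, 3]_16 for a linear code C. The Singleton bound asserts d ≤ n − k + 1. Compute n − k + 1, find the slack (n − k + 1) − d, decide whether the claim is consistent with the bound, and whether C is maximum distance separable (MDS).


Singleton RHS = n − k + 1 = 5, slack = 2, bound satisfied, not MDS.

Singleton bound: d ≤ n − k + 1.
Here n = 13, k = 9, so n − k + 1 = 5.
Given d = 3, check d ≤ 5: YES.
Slack = (n − k + 1) − d = 2.
The code is NOT MDS (slack = 2 > 0).
Description: the claimed parameters are [13, 9, 3]_16; such a code would be non-MDS.


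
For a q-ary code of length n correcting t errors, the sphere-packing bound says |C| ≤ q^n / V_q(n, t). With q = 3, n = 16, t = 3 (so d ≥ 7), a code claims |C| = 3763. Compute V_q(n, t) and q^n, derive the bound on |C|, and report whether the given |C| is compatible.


V_q(n, t) = 4993, q^n = 43046721, Hamming bound = 8621, |C| = 3763 ≤ bound (satisfied).

Step 1: Compute V_q(n, t) = Σ_{j=0}^3 C(n, j) (q−1)^j.
  j = 0: C(16,0)·(2)^0 = 1·1 = 1.
  j = 1: C(16,1)·(2)^1 = 16·2 = 32.
  j = 2: C(16,2)·(2)^2 = 120·4 = 480.
  j = 3: C(16,3)·(2)^3 = 560·8 = 4480.
  V_q(n, t) = 1 + 32 + 480 + 4480 = 4993.
Step 2: q^n = 3^16 = 43046721.
Step 3: Hamming bound ⌊q^n / V_q(n,t)⌋ = ⌊43046721/4993⌋ = 8621.
Step 4: Compare |C| = 3763 to 8621: satisfied.
The claimed |C| lies below the Hamming bound.


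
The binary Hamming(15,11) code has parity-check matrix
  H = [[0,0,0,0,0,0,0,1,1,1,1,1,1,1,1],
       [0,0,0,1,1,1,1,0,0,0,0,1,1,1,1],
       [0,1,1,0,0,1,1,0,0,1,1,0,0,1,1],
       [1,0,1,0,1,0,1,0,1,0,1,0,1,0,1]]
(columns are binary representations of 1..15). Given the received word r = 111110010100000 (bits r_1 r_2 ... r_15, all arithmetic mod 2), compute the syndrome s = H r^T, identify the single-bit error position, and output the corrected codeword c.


s = (0, 0, 1, 1)^T, error position = 3, corrected codeword c = 110110010100000

Compute s = H r^T mod 2 one row at a time:
  s_1 = 1 + 0 + 1 + 0 + 0 + 0 + 0 + 0 = 2 ≡ 0 (mod 2).
  s_2 = 1 + 1 + 0 + 0 + 0 + 0 + 0 + 0 = 2 ≡ 0 (mod 2).
  s_3 = 1 + 1 + 0 + 0 + 1 + 0 + 0 + 0 = 3 ≡ 1 (mod 2).
  s_4 = 1 + 1 + 1 + 0 + 0 + 0 + 0 + 0 = 3 ≡ 1 (mod 2).
s = (0, 0, 1, 1)^T — this equals column 3 of H (binary 0011), so error is at position 3.
Correct: flip bit 3 of r = 111110010100000 to get c = 110110010100000.


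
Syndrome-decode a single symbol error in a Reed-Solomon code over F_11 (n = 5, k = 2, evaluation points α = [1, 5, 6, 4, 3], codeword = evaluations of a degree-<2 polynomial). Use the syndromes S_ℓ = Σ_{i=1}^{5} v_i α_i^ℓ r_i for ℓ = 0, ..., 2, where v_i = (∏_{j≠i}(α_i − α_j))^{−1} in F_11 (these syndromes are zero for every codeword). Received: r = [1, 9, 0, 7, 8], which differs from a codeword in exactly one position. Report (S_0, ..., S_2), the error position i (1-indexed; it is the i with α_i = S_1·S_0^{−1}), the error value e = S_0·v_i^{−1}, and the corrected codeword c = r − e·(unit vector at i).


S = (8, 2, 6), error at position 5, error magnitude e = 3, c = [1, 9, 0, 7, 5].

Step 1: column multipliers v_i = (∏_{j≠i}(α_i − α_j))^{−1} mod 11.
  i = 1 (α = 1): (1−5)(1−6)(1−4)(1−3) = (−4)·(−5)·(−3)·(−2) = 120 ≡ 10, so v_1 = 10^{−1} = 10 (mod 11).
  i = 2 (α = 5): (5−1)(5−6)(5−4)(5−3) = 4·(−1)·1·2 = −8 ≡ 3, so v_2 = 3^{−1} = 4 (mod 11).
  i = 3 (α = 6): (6−1)(6−5)(6−4)(6−3) = 5·1·2·3 = 30 ≡ 8, so v_3 = 8^{−1} = 7 (mod 11).
  i = 4 (α = 4): (4−1)(4−5)(4−6)(4−3) = 3·(−1)·(−2)·1 = 6 ≡ 6, so v_4 = 6^{−1} = 2 (mod 11).
  i = 5 (α = 3): (3−1)(3−5)(3−6)(3−4) = 2·(−2)·(−3)·(−1) = −12 ≡ 10, so v_5 = 10^{−1} = 10 (mod 11).
  v = [10, 4, 7, 2, 10].
Step 2: syndromes of r = [1, 9, 0, 7, 8] (all sums mod 11).
  S_0 = Σ v_i r_i = 10·1 + 4·9 + 7·0 + 2·7 + 10·8 = 140 ≡ 8.
  S_1 = Σ v_i α_i r_i = 10·1·1 + 4·5·9 + 7·6·0 + 2·4·7 + 10·3·8 = 486 ≡ 2.
  α_i^2 mod 11 = [1, 3, 3, 5, 9].
  S_2 = Σ v_i α_i^2 r_i = 10·1·1 + 4·3·9 + 7·3·0 + 2·5·7 + 10·9·8 = 908 ≡ 6.
  S = (8, 2, 6) ≠ 0, so r is not a codeword (an error is present).
Step 3: locate the error. For a single error e at position i, S_ℓ = v_i·e·α_i^ℓ, so α_err = S_1/S_0.
  S_0^{−1} = 8^{−1} = 7 (mod 11), so α_err = 2·7 = 14 ≡ 3 = α_5. Error position i = 5.
  Consistency check: S_2/S_1 = 6·6 = 36 ≡ 3 = α_err ✓ (single-error assumption holds).
Step 4: error magnitude e = S_0/v_5 = S_0·∏_{j≠5}(α_5 − α_j) = 8·10 = 80 ≡ 3 (mod 11).
Step 5: correct position 5: c_5 = r_5 − e = 8 − 3 ≡ 5 (mod 11). Hence c = [1, 9, 0, 7, 5].
  Check: interpolating c through the α_i gives m(x) = 10 + 2·x (degree < 2) with m(α_i) = c_i for every i, so c is indeed a codeword.


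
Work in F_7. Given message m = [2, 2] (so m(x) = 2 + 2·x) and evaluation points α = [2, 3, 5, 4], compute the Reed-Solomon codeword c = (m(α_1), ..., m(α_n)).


c = [6, 1, 5, 3]

Message polynomial: m(x) = 2 + 2·x (mod 7).
For each evaluation point α_i, compute m(α_i) mod 7:
  α_1 = 2: Horner steps 2 → 6, so m(2) = 6.
  α_2 = 3: Horner steps 2 → 1, so m(3) = 1.
  α_3 = 5: Horner steps 2 → 5, so m(5) = 5.
  α_4 = 4: Horner steps 2 → 3, so m(4) = 3.
Codeword c = [6, 1, 5, 3] ∈ F_7^4.


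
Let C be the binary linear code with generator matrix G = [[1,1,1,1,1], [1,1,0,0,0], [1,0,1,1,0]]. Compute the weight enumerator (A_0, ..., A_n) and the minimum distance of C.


Weight distribution: A_0 = 1, A_2 = 3, A_3 = 3, A_5 = 1. Minimum distance d = 2.

Enumerate all 2^3 = 8 messages m ∈ F_2^3.
For each, compute codeword c = mG in F_2^5, then tally its weight.
  m = 000 → c = 00000, weight = 0.
  m = 100 → c = 11111, weight = 5.
  m = 010 → c = 11000, weight = 2.
  m = 110 → c = 00111, weight = 3.
  m = 001 → c = 10110, weight = 3.
  m = 101 → c = 01001, weight = 2.
  m = 011 → c = 01110, weight = 3.
  m = 111 → c = 10001, weight = 2.
Tally weights:
  weight 0: 1 codewords.
  weight 2: 3 codewords.
  weight 3: 3 codewords.
  weight 5: 1 codewords.
Minimum distance d = smallest w > 0 with A_w > 0 = 2.
Sanity: Σ A_w = 8 = 2^3 = 8 ✓.


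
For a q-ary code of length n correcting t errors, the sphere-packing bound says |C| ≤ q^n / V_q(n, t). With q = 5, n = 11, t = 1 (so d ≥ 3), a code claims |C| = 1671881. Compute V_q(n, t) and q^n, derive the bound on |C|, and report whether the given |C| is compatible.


V_q(n, t) = 45, q^n = 48828125, Hamming bound = 1085069, |C| = 1671881 > bound (violated).

Step 1: Compute V_q(n, t) = Σ_{j=0}^1 C(n, j) (q−1)^j.
  j = 0: C(11,0)·(4)^0 = 1·1 = 1.
  j = 1: C(11,1)·(4)^1 = 11·4 = 44.
  V_q(n, t) = 1 + 44 = 45.
Step 2: q^n = 5^11 = 48828125.
Step 3: Hamming bound ⌊q^n / V_q(n,t)⌋ = ⌊48828125/45⌋ = 1085069.
Step 4: Compare |C| = 1671881 to 1085069: violated.
The claimed |C| lies above the Hamming bound, so no 5-ary code of length 11 with d ≥ 3 can have 1671881 codewords.


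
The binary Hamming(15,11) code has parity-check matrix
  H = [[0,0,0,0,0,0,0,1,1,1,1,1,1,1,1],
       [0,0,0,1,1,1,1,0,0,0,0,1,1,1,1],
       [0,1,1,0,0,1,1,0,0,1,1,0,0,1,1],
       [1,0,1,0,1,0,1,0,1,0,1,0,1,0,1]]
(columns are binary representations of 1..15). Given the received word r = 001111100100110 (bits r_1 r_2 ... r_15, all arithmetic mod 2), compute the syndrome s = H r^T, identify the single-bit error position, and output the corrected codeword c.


s = (1, 0, 1, 0)^T, error position = 10, corrected codeword c = 001111100000110

Compute s = H r^T mod 2 one row at a time:
  s_1 = 0 + 0 + 1 + 0 + 0 + 1 + 1 + 0 = 3 ≡ 1 (mod 2).
  s_2 = 1 + 1 + 1 + 1 + 0 + 1 + 1 + 0 = 6 ≡ 0 (mod 2).
  s_3 = 0 + 1 + 1 + 1 + 1 + 0 + 1 + 0 = 5 ≡ 1 (mod 2).
  s_4 = 0 + 1 + 1 + 1 + 0 + 0 + 1 + 0 = 4 ≡ 0 (mod 2).
s = (1, 0, 1, 0)^T — this equals column 10 of H (binary 1010), so error is at position 10.
Correct: flip bit 10 of r = 001111100100110 to get c = 001111100000110.


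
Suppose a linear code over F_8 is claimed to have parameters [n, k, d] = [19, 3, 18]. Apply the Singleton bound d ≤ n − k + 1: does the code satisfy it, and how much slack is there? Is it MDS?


Singleton RHS = n − k + 1 = 17, slack = -1, bound violated (no such code; not MDS).

Singleton bound: d ≤ n − k + 1.
Here n = 19, k = 3, so n − k + 1 = 17.
Given d = 18, check d ≤ 17: NO.
Slack = (n − k + 1) − d = -1.
The slack is negative: d = 18 exceeds n − k + 1 = 17 by 1, so the Singleton bound is violated and no linear [19, 3, 18]_8 code can exist. In particular it is not MDS (MDS requires d = n − k + 1 exactly).
Description: the claimed parameters are [19, 3, 18]_8; such a code would be impossible (violates the Singleton bound).


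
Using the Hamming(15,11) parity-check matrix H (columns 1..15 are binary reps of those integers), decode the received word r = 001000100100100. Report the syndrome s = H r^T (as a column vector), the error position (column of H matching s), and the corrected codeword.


s = (0, 0, 1, 1)^T, error position = 3, corrected codeword c = 000000100100100

Compute s = H r^T mod 2 one row at a time:
  s_1 = 0 + 0 + 1 + 0 + 0 + 1 + 0 + 0 = 2 ≡ 0 (mod 2).
  s_2 = 0 + 0 + 0 + 1 + 0 + 1 + 0 + 0 = 2 ≡ 0 (mod 2).
  s_3 = 0 + 1 + 0 + 1 + 1 + 0 + 0 + 0 = 3 ≡ 1 (mod 2).
  s_4 = 0 + 1 + 0 + 1 + 0 + 0 + 1 + 0 = 3 ≡ 1 (mod 2).
s = (0, 0, 1, 1)^T — this equals column 3 of H (binary 0011), so error is at position 3.
Correct: flip bit 3 of r = 001000100100100 to get c = 000000100100100.


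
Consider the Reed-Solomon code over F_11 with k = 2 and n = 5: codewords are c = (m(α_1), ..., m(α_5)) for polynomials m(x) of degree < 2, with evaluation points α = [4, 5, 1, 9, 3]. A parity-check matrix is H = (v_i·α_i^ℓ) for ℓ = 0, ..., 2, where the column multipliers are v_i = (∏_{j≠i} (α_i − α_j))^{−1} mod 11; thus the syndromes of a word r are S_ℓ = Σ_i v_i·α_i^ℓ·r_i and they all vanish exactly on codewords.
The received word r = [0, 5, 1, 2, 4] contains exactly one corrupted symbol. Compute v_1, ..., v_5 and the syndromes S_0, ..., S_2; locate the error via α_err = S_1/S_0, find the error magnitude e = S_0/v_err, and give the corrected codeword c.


S = (9, 1, 5), error at position 2, error magnitude e = 9, c = [0, 7, 1, 2, 4].

Step 1: column multipliers v_i = (∏_{j≠i}(α_i − α_j))^{−1} mod 11.
  i = 1 (α = 4): (4−5)(4−1)(4−9)(4−3) = (−1)·3·(−5)·1 = 15 ≡ 4, so v_1 = 4^{−1} = 3 (mod 11).
  i = 2 (α = 5): (5−4)(5−1)(5−9)(5−3) = 1·4·(−4)·2 = −32 ≡ 1, so v_2 = 1^{−1} = 1 (mod 11).
  i = 3 (α = 1): (1−4)(1−5)(1−9)(1−3) = (−3)·(−4)·(−8)·(−2) = 192 ≡ 5, so v_3 = 5^{−1} = 9 (mod 11).
  i = 4 (α = 9): (9−4)(9−5)(9−1)(9−3) = 5·4·8·6 = 960 ≡ 3, so v_4 = 3^{−1} = 4 (mod 11).
  i = 5 (α = 3): (3−4)(3−5)(3−1)(3−9) = (−1)·(−2)·2·(−6) = −24 ≡ 9, so v_5 = 9^{−1} = 5 (mod 11).
  v = [3, 1, 9, 4, 5].
Step 2: syndromes of r = [0, 5, 1, 2, 4] (all sums mod 11).
  S_0 = Σ v_i r_i = 3·0 + 1·5 + 9·1 + 4·2 + 5·4 = 42 ≡ 9.
  S_1 = Σ v_i α_i r_i = 3·4·0 + 1·5·5 + 9·1·1 + 4·9·2 + 5·3·4 = 166 ≡ 1.
  α_i^2 mod 11 = [5, 3, 1, 4, 9].
  S_2 = Σ v_i α_i^2 r_i = 3·5·0 + 1·3·5 + 9·1·1 + 4·4·2 + 5·9·4 = 236 ≡ 5.
  S = (9, 1, 5) ≠ 0, so r is not a codeword (an error is present).
Step 3: locate the error. For a single error e at position i, S_ℓ = v_i·e·α_i^ℓ, so α_err = S_1/S_0.
  S_0^{−1} = 9^{−1} = 5 (mod 11), so α_err = 1·5 = 5 ≡ 5 = α_2. Error position i = 2.
  Consistency check: S_2/S_1 = 5·1 = 5 ≡ 5 = α_err ✓ (single-error assumption holds).
Step 4: error magnitude e = S_0/v_2 = S_0·∏_{j≠2}(α_2 − α_j) = 9·1 = 9 ≡ 9 (mod 11).
Step 5: correct position 2: c_2 = r_2 − e = 5 − 9 ≡ 7 (mod 11). Hence c = [0, 7, 1, 2, 4].
  Check: interpolating c through the α_i gives m(x) = 5 + 7·x (degree < 2) with m(α_i) = c_i for every i, so c is indeed a codeword.


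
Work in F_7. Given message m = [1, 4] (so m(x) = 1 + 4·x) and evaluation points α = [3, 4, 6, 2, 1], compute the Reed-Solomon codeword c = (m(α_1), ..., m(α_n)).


c = [6, 3, 4, 2, 5]

Message polynomial: m(x) = 1 + 4·x (mod 7).
For each evaluation point α_i, compute m(α_i) mod 7:
  α_1 = 3: Horner steps 4 → 6, so m(3) = 6.
  α_2 = 4: Horner steps 4 → 3, so m(4) = 3.
  α_3 = 6: Horner steps 4 → 4, so m(6) = 4.
  α_4 = 2: Horner steps 4 → 2, so m(2) = 2.
  α_5 = 1: Horner steps 4 → 5, so m(1) = 5.
Codeword c = [6, 3, 4, 2, 5] ∈ F_7^5.


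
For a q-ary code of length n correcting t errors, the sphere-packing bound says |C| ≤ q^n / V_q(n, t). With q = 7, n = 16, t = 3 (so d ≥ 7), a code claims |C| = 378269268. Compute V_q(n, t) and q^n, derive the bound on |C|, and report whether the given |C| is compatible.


V_q(n, t) = 125377, q^n = 33232930569601, Hamming bound = 265064011, |C| = 378269268 > bound (violated).

Step 1: Compute V_q(n, t) = Σ_{j=0}^3 C(n, j) (q−1)^j.
  j = 0: C(16,0)·(6)^0 = 1·1 = 1.
  j = 1: C(16,1)·(6)^1 = 16·6 = 96.
  j = 2: C(16,2)·(6)^2 = 120·36 = 4320.
  j = 3: C(16,3)·(6)^3 = 560·216 = 120960.
  V_q(n, t) = 1 + 96 + 4320 + 120960 = 125377.
Step 2: q^n = 7^16 = 33232930569601.
Step 3: Hamming bound ⌊q^n / V_q(n,t)⌋ = ⌊33232930569601/125377⌋ = 265064011.
Step 4: Compare |C| = 378269268 to 265064011: violated.
The claimed |C| lies above the Hamming bound, so no 7-ary code of length 16 with d ≥ 7 can have 378269268 codewords.


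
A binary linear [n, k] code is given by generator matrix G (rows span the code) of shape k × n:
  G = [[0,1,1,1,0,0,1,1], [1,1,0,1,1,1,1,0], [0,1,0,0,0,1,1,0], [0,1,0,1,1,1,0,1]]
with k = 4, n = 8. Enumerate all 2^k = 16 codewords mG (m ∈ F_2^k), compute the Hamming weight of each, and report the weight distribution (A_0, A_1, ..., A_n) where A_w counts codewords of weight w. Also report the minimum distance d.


Weight distribution: A_0 = 1, A_3 = 4, A_4 = 5, A_5 = 4, A_6 = 2. Minimum distance d = 3.

Enumerate all 2^4 = 16 messages m ∈ F_2^4.
For each, compute codeword c = mG in F_2^8, then tally its weight.
  m = 0000 → c = 00000000, weight = 0.
  m = 1000 → c = 01110011, weight = 5.
  m = 0100 → c = 11011110, weight = 6.
  m = 1100 → c = 10101101, weight = 5.
  m = 0010 → c = 01000110, weight = 3.
  m = 1010 → c = 00110101, weight = 4.
  m = 0110 → c = 10011000, weight = 3.
  m = 1110 → c = 11101011, weight = 6.
  m = 0001 → c = 01011101, weight = 5.
  m = 1001 → c = 00101110, weight = 4.
  m = 0101 → c = 10000011, weight = 3.
  m = 1101 → c = 11110000, weight = 4.
  m = 0011 → c = 00011011, weight = 4.
  m = 1011 → c = 01101000, weight = 3.
  m = 0111 → c = 11000101, weight = 4.
  m = 1111 → c = 10110110, weight = 5.
Tally weights:
  weight 0: 1 codewords.
  weight 3: 4 codewords.
  weight 4: 5 codewords.
  weight 5: 4 codewords.
  weight 6: 2 codewords.
Minimum distance d = smallest w > 0 with A_w > 0 = 3.
Sanity: Σ A_w = 16 = 2^4 = 16 ✓.


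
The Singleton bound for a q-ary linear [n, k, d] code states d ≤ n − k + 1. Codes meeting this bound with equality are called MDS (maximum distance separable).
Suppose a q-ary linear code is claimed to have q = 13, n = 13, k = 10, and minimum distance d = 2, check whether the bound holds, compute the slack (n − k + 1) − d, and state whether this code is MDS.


Singleton RHS = n − k + 1 = 4, slack = 2, bound satisfied, not MDS.

Singleton bound: d ≤ n − k + 1.
Here n = 13, k = 10, so n − k + 1 = 4.
Given d = 2, check d ≤ 4: YES.
Slack = (n − k + 1) − d = 2.
The code is NOT MDS (slack = 2 > 0).
Description: the claimed parameters are [13, 10, 2]_13; such a code would be non-MDS.


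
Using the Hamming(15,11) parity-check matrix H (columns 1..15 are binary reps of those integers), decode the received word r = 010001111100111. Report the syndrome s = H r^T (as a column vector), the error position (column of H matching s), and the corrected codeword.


s = (0, 1, 0, 0)^T, error position = 4, corrected codeword c = 010101111100111

Compute s = H r^T mod 2 one row at a time:
  s_1 = 1 + 1 + 1 + 0 + 0 + 1 + 1 + 1 = 6 ≡ 0 (mod 2).
  s_2 = 0 + 0 + 1 + 1 + 0 + 1 + 1 + 1 = 5 ≡ 1 (mod 2).
  s_3 = 1 + 0 + 1 + 1 + 1 + 0 + 1 + 1 = 6 ≡ 0 (mod 2).
  s_4 = 0 + 0 + 0 + 1 + 1 + 0 + 1 + 1 = 4 ≡ 0 (mod 2).
s = (0, 1, 0, 0)^T — this equals column 4 of H (binary 0100), so error is at position 4.
Correct: flip bit 4 of r = 010001111100111 to get c = 010101111100111.


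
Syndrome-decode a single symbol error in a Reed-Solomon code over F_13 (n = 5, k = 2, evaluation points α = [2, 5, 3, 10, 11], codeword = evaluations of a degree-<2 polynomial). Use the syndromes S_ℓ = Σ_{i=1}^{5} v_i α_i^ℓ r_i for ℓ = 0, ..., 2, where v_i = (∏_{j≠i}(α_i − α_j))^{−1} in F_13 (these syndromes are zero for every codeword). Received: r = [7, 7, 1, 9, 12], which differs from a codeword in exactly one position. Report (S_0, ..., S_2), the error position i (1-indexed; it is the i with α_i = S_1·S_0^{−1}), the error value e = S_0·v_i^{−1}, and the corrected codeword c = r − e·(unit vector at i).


S = (6, 12, 11), error at position 1, error magnitude e = 9, c = [11, 7, 1, 9, 12].

Step 1: column multipliers v_i = (∏_{j≠i}(α_i − α_j))^{−1} mod 13.
  i = 1 (α = 2): (2−5)(2−3)(2−10)(2−11) = (−3)·(−1)·(−8)·(−9) = 216 ≡ 8, so v_1 = 8^{−1} = 5 (mod 13).
  i = 2 (α = 5): (5−2)(5−3)(5−10)(5−11) = 3·2·(−5)·(−6) = 180 ≡ 11, so v_2 = 11^{−1} = 6 (mod 13).
  i = 3 (α = 3): (3−2)(3−5)(3−10)(3−11) = 1·(−2)·(−7)·(−8) = −112 ≡ 5, so v_3 = 5^{−1} = 8 (mod 13).
  i = 4 (α = 10): (10−2)(10−5)(10−3)(10−11) = 8·5·7·(−1) = −280 ≡ 6, so v_4 = 6^{−1} = 11 (mod 13).
  i = 5 (α = 11): (11−2)(11−5)(11−3)(11−10) = 9·6·8·1 = 432 ≡ 3, so v_5 = 3^{−1} = 9 (mod 13).
  v = [5, 6, 8, 11, 9].
Step 2: syndromes of r = [7, 7, 1, 9, 12] (all sums mod 13).
  S_0 = Σ v_i r_i = 5·7 + 6·7 + 8·1 + 11·9 + 9·12 = 292 ≡ 6.
  S_1 = Σ v_i α_i r_i = 5·2·7 + 6·5·7 + 8·3·1 + 11·10·9 + 9·11·12 = 2482 ≡ 12.
  α_i^2 mod 13 = [4, 12, 9, 9, 4].
  S_2 = Σ v_i α_i^2 r_i = 5·4·7 + 6·12·7 + 8·9·1 + 11·9·9 + 9·4·12 = 2039 ≡ 11.
  S = (6, 12, 11) ≠ 0, so r is not a codeword (an error is present).
Step 3: locate the error. For a single error e at position i, S_ℓ = v_i·e·α_i^ℓ, so α_err = S_1/S_0.
  S_0^{−1} = 6^{−1} = 11 (mod 13), so α_err = 12·11 = 132 ≡ 2 = α_1. Error position i = 1.
  Consistency check: S_2/S_1 = 11·12 = 132 ≡ 2 = α_err ✓ (single-error assumption holds).
Step 4: error magnitude e = S_0/v_1 = S_0·∏_{j≠1}(α_1 − α_j) = 6·8 = 48 ≡ 9 (mod 13).
Step 5: correct position 1: c_1 = r_1 − e = 7 − 9 ≡ 11 (mod 13). Hence c = [11, 7, 1, 9, 12].
  Check: interpolating c through the α_i gives m(x) = 5 + 3·x (degree < 2) with m(α_i) = c_i for every i, so c is indeed a codeword.


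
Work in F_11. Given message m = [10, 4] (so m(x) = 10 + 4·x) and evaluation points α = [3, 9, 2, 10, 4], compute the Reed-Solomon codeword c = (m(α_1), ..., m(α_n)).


c = [0, 2, 7, 6, 4]

Message polynomial: m(x) = 10 + 4·x (mod 11).
For each evaluation point α_i, compute m(α_i) mod 11:
  α_1 = 3: Horner steps 4 → 0, so m(3) = 0.
  α_2 = 9: Horner steps 4 → 2, so m(9) = 2.
  α_3 = 2: Horner steps 4 → 7, so m(2) = 7.
  α_4 = 10: Horner steps 4 → 6, so m(10) = 6.
  α_5 = 4: Horner steps 4 → 4, so m(4) = 4.
Codeword c = [0, 2, 7, 6, 4] ∈ F_11^5.


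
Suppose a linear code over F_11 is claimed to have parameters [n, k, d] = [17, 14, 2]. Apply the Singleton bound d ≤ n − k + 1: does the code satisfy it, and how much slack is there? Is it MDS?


Singleton RHS = n − k + 1 = 4, slack = 2, bound satisfied, not MDS.

Singleton bound: d ≤ n − k + 1.
Here n = 17, k = 14, so n − k + 1 = 4.
Given d = 2, check d ≤ 4: YES.
Slack = (n − k + 1) − d = 2.
The code is NOT MDS (slack = 2 > 0).
Description: the claimed parameters are [17, 14, 2]_11; such a code would be non-MDS.


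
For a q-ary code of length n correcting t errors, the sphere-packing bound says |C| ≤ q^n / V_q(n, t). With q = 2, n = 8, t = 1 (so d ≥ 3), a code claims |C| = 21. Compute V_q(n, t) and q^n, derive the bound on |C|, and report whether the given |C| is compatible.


V_q(n, t) = 9, q^n = 256, Hamming bound = 28, |C| = 21 ≤ bound (satisfied).

Step 1: Compute V_q(n, t) = Σ_{j=0}^1 C(n, j) (q−1)^j.
  j = 0: C(8,0)·(1)^0 = 1·1 = 1.
  j = 1: C(8,1)·(1)^1 = 8·1 = 8.
  V_q(n, t) = 1 + 8 = 9.
Step 2: q^n = 2^8 = 256.
Step 3: Hamming bound ⌊q^n / V_q(n,t)⌋ = ⌊256/9⌋ = 28.
Step 4: Compare |C| = 21 to 28: satisfied.
The claimed |C| lies below the Hamming bound.


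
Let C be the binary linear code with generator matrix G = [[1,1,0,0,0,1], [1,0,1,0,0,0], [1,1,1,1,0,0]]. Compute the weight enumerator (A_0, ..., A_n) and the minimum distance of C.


Weight distribution: A_0 = 1, A_2 = 2, A_3 = 4, A_4 = 1. Minimum distance d = 2.

Enumerate all 2^3 = 8 messages m ∈ F_2^3.
For each, compute codeword c = mG in F_2^6, then tally its weight.
  m = 000 → c = 000000, weight = 0.
  m = 100 → c = 110001, weight = 3.
  m = 010 → c = 101000, weight = 2.
  m = 110 → c = 011001, weight = 3.
  m = 001 → c = 111100, weight = 4.
  m = 101 → c = 001101, weight = 3.
  m = 011 → c = 010100, weight = 2.
  m = 111 → c = 100101, weight = 3.
Tally weights:
  weight 0: 1 codewords.
  weight 2: 2 codewords.
  weight 3: 4 codewords.
  weight 4: 1 codewords.
Minimum distance d = smallest w > 0 with A_w > 0 = 2.
Sanity: Σ A_w = 8 = 2^3 = 8 ✓.


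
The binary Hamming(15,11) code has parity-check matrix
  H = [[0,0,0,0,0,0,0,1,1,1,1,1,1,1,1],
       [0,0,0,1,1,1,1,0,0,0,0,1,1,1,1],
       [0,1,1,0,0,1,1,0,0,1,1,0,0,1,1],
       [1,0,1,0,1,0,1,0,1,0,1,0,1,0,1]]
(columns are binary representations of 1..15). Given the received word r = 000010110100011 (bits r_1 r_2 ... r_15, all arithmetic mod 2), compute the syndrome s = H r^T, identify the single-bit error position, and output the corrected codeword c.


s = (0, 0, 0, 1)^T, error position = 1, corrected codeword c = 100010110100011

Compute s = H r^T mod 2 one row at a time:
  s_1 = 1 + 0 + 1 + 0 + 0 + 0 + 1 + 1 = 4 ≡ 0 (mod 2).
  s_2 = 0 + 1 + 0 + 1 + 0 + 0 + 1 + 1 = 4 ≡ 0 (mod 2).
  s_3 = 0 + 0 + 0 + 1 + 1 + 0 + 1 + 1 = 4 ≡ 0 (mod 2).
  s_4 = 0 + 0 + 1 + 1 + 0 + 0 + 0 + 1 = 3 ≡ 1 (mod 2).
s = (0, 0, 0, 1)^T — this equals column 1 of H (binary 0001), so error is at position 1.
Correct: flip bit 1 of r = 000010110100011 to get c = 100010110100011.


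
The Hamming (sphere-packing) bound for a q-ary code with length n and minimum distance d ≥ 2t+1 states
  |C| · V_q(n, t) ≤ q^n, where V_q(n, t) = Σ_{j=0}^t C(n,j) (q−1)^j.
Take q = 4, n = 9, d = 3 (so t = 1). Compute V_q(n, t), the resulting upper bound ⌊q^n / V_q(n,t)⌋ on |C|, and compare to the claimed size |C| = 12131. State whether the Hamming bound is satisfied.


V_q(n, t) = 28, q^n = 262144, Hamming bound = 9362, |C| = 12131 > bound (violated).

Step 1: Compute V_q(n, t) = Σ_{j=0}^1 C(n, j) (q−1)^j.
  j = 0: C(9,0)·(3)^0 = 1·1 = 1.
  j = 1: C(9,1)·(3)^1 = 9·3 = 27.
  V_q(n, t) = 1 + 27 = 28.
Step 2: q^n = 4^9 = 262144.
Step 3: Hamming bound ⌊q^n / V_q(n,t)⌋ = ⌊262144/28⌋ = 9362.
Step 4: Compare |C| = 12131 to 9362: violated.
The claimed |C| lies above the Hamming bound, so no 4-ary code of length 9 with d ≥ 3 can have 12131 codewords.


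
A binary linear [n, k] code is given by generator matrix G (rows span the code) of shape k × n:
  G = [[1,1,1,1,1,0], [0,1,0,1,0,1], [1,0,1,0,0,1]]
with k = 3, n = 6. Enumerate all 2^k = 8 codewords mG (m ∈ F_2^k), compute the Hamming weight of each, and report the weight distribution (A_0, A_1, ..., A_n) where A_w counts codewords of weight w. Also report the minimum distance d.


Weight distribution: A_0 = 1, A_1 = 1, A_3 = 2, A_4 = 3, A_5 = 1. Minimum distance d = 1.

Enumerate all 2^3 = 8 messages m ∈ F_2^3.
For each, compute codeword c = mG in F_2^6, then tally its weight.
  m = 000 → c = 000000, weight = 0.
  m = 100 → c = 111110, weight = 5.
  m = 010 → c = 010101, weight = 3.
  m = 110 → c = 101011, weight = 4.
  m = 001 → c = 101001, weight = 3.
  m = 101 → c = 010111, weight = 4.
  m = 011 → c = 111100, weight = 4.
  m = 111 → c = 000010, weight = 1.
Tally weights:
  weight 0: 1 codewords.
  weight 1: 1 codewords.
  weight 3: 2 codewords.
  weight 4: 3 codewords.
  weight 5: 1 codewords.
Minimum distance d = smallest w > 0 with A_w > 0 = 1.
Sanity: Σ A_w = 8 = 2^3 = 8 ✓.


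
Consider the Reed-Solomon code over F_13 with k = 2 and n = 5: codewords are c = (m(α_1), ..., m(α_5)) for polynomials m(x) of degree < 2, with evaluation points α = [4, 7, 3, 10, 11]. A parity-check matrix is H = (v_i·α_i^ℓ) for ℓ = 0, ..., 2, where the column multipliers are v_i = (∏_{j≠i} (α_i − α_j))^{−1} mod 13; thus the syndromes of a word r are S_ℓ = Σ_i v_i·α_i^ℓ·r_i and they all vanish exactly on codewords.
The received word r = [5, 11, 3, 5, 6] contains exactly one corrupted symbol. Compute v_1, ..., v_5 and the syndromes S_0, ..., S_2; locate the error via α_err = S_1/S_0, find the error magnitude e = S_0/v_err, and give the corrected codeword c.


S = (10, 9, 12), error at position 4, error magnitude e = 1, c = [5, 11, 3, 4, 6].

Step 1: column multipliers v_i = (∏_{j≠i}(α_i − α_j))^{−1} mod 13.
  i = 1 (α = 4): (4−7)(4−3)(4−10)(4−11) = (−3)·1·(−6)·(−7) = −126 ≡ 4, so v_1 = 4^{−1} = 10 (mod 13).
  i = 2 (α = 7): (7−4)(7−3)(7−10)(7−11) = 3·4·(−3)·(−4) = 144 ≡ 1, so v_2 = 1^{−1} = 1 (mod 13).
  i = 3 (α = 3): (3−4)(3−7)(3−10)(3−11) = (−1)·(−4)·(−7)·(−8) = 224 ≡ 3, so v_3 = 3^{−1} = 9 (mod 13).
  i = 4 (α = 10): (10−4)(10−7)(10−3)(10−11) = 6·3·7·(−1) = −126 ≡ 4, so v_4 = 4^{−1} = 10 (mod 13).
  i = 5 (α = 11): (11−4)(11−7)(11−3)(11−10) = 7·4·8·1 = 224 ≡ 3, so v_5 = 3^{−1} = 9 (mod 13).
  v = [10, 1, 9, 10, 9].
Step 2: syndromes of r = [5, 11, 3, 5, 6] (all sums mod 13).
  S_0 = Σ v_i r_i = 10·5 + 1·11 + 9·3 + 10·5 + 9·6 = 192 ≡ 10.
  S_1 = Σ v_i α_i r_i = 10·4·5 + 1·7·11 + 9·3·3 + 10·10·5 + 9·11·6 = 1452 ≡ 9.
  α_i^2 mod 13 = [3, 10, 9, 9, 4].
  S_2 = Σ v_i α_i^2 r_i = 10·3·5 + 1·10·11 + 9·9·3 + 10·9·5 + 9·4·6 = 1169 ≡ 12.
  S = (10, 9, 12) ≠ 0, so r is not a codeword (an error is present).
Step 3: locate the error. For a single error e at position i, S_ℓ = v_i·e·α_i^ℓ, so α_err = S_1/S_0.
  S_0^{−1} = 10^{−1} = 4 (mod 13), so α_err = 9·4 = 36 ≡ 10 = α_4. Error position i = 4.
  Consistency check: S_2/S_1 = 12·3 = 36 ≡ 10 = α_err ✓ (single-error assumption holds).
Step 4: error magnitude e = S_0/v_4 = S_0·∏_{j≠4}(α_4 − α_j) = 10·4 = 40 ≡ 1 (mod 13).
Step 5: correct position 4: c_4 = r_4 − e = 5 − 1 ≡ 4 (mod 13). Hence c = [5, 11, 3, 4, 6].
  Check: interpolating c through the α_i gives m(x) = 10 + 2·x (degree < 2) with m(α_i) = c_i for every i, so c is indeed a codeword.


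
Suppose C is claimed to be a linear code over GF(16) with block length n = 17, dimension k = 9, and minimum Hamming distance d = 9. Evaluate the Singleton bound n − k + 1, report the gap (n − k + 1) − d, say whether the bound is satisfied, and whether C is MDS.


Singleton RHS = n − k + 1 = 9, slack = 0, bound satisfied, MDS.

Singleton bound: d ≤ n − k + 1.
Here n = 17, k = 9, so n − k + 1 = 9.
Given d = 9, check d ≤ 9: YES.
Slack = (n − k + 1) − d = 0.
The code is MDS (slack = 0).
Description: the claimed parameters are [17, 9, 9]_16; such a code would be MDS (meets Singleton bound).


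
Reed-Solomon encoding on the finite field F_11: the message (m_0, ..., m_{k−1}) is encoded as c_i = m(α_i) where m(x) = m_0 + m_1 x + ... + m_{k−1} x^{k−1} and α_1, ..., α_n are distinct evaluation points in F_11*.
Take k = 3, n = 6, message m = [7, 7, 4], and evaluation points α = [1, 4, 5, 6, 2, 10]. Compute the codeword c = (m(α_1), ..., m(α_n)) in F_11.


c = [7, 0, 10, 6, 4, 4]

Message polynomial: m(x) = 7 + 7·x + 4·x^2 (mod 11).
For each evaluation point α_i, compute m(α_i) mod 11:
  α_1 = 1: Horner steps 4 → 0 → 7, so m(1) = 7.
  α_2 = 4: Horner steps 4 → 1 → 0, so m(4) = 0.
  α_3 = 5: Horner steps 4 → 5 → 10, so m(5) = 10.
  α_4 = 6: Horner steps 4 → 9 → 6, so m(6) = 6.
  α_5 = 2: Horner steps 4 → 4 → 4, so m(2) = 4.
  α_6 = 10: Horner steps 4 → 3 → 4, so m(10) = 4.
Codeword c = [7, 0, 10, 6, 4, 4] ∈ F_11^6.


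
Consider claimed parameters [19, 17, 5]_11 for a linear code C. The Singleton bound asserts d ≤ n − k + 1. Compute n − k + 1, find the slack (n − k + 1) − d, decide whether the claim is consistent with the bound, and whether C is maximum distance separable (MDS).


Singleton RHS = n − k + 1 = 3, slack = -2, bound violated (no such code; not MDS).

Singleton bound: d ≤ n − k + 1.
Here n = 19, k = 17, so n − k + 1 = 3.
Given d = 5, check d ≤ 3: NO.
Slack = (n − k + 1) − d = -2.
The slack is negative: d = 5 exceeds n − k + 1 = 3 by 2, so the Singleton bound is violated and no linear [19, 17, 5]_11 code can exist. In particular it is not MDS (MDS requires d = n − k + 1 exactly).
Description: the claimed parameters are [19, 17, 5]_11; such a code would be impossible (violates the Singleton bound).


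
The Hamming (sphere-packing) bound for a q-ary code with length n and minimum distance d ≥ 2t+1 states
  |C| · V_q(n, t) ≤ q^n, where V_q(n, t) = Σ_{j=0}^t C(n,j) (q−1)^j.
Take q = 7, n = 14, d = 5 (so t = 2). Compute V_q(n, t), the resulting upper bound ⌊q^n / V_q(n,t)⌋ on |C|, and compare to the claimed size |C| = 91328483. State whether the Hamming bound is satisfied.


V_q(n, t) = 3361, q^n = 678223072849, Hamming bound = 201792047, |C| = 91328483 ≤ bound (satisfied).

Step 1: Compute V_q(n, t) = Σ_{j=0}^2 C(n, j) (q−1)^j.
  j = 0: C(14,0)·(6)^0 = 1·1 = 1.
  j = 1: C(14,1)·(6)^1 = 14·6 = 84.
  j = 2: C(14,2)·(6)^2 = 91·36 = 3276.
  V_q(n, t) = 1 + 84 + 3276 = 3361.
Step 2: q^n = 7^14 = 678223072849.
Step 3: Hamming bound ⌊q^n / V_q(n,t)⌋ = ⌊678223072849/3361⌋ = 201792047.
Step 4: Compare |C| = 91328483 to 201792047: satisfied.
The claimed |C| lies below the Hamming bound.


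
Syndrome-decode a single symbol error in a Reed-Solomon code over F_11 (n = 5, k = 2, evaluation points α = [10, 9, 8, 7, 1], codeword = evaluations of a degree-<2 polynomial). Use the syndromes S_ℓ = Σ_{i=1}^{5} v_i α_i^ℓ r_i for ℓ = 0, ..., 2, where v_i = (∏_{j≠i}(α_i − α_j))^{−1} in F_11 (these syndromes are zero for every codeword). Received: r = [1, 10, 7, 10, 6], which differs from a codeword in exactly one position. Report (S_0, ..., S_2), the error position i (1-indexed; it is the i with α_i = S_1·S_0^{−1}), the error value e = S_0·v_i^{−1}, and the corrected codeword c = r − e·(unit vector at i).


S = (1, 9, 4), error at position 2, error magnitude e = 6, c = [1, 4, 7, 10, 6].

Step 1: column multipliers v_i = (∏_{j≠i}(α_i − α_j))^{−1} mod 11.
  i = 1 (α = 10): (10−9)(10−8)(10−7)(10−1) = 1·2·3·9 = 54 ≡ 10, so v_1 = 10^{−1} = 10 (mod 11).
  i = 2 (α = 9): (9−10)(9−8)(9−7)(9−1) = (−1)·1·2·8 = −16 ≡ 6, so v_2 = 6^{−1} = 2 (mod 11).
  i = 3 (α = 8): (8−10)(8−9)(8−7)(8−1) = (−2)·(−1)·1·7 = 14 ≡ 3, so v_3 = 3^{−1} = 4 (mod 11).
  i = 4 (α = 7): (7−10)(7−9)(7−8)(7−1) = (−3)·(−2)·(−1)·6 = −36 ≡ 8, so v_4 = 8^{−1} = 7 (mod 11).
  i = 5 (α = 1): (1−10)(1−9)(1−8)(1−7) = (−9)·(−8)·(−7)·(−6) = 3024 ≡ 10, so v_5 = 10^{−1} = 10 (mod 11).
  v = [10, 2, 4, 7, 10].
Step 2: syndromes of r = [1, 10, 7, 10, 6] (all sums mod 11).
  S_0 = Σ v_i r_i = 10·1 + 2·10 + 4·7 + 7·10 + 10·6 = 188 ≡ 1.
  S_1 = Σ v_i α_i r_i = 10·10·1 + 2·9·10 + 4·8·7 + 7·7·10 + 10·1·6 = 1054 ≡ 9.
  α_i^2 mod 11 = [1, 4, 9, 5, 1].
  S_2 = Σ v_i α_i^2 r_i = 10·1·1 + 2·4·10 + 4·9·7 + 7·5·10 + 10·1·6 = 752 ≡ 4.
  S = (1, 9, 4) ≠ 0, so r is not a codeword (an error is present).
Step 3: locate the error. For a single error e at position i, S_ℓ = v_i·e·α_i^ℓ, so α_err = S_1/S_0.
  S_0^{−1} = 1^{−1} = 1 (mod 11), so α_err = 9·1 = 9 ≡ 9 = α_2. Error position i = 2.
  Consistency check: S_2/S_1 = 4·5 = 20 ≡ 9 = α_err ✓ (single-error assumption holds).
Step 4: error magnitude e = S_0/v_2 = S_0·∏_{j≠2}(α_2 − α_j) = 1·6 = 6 ≡ 6 (mod 11).
Step 5: correct position 2: c_2 = r_2 − e = 10 − 6 ≡ 4 (mod 11). Hence c = [1, 4, 7, 10, 6].
  Check: interpolating c through the α_i gives m(x) = 9 + 8·x (degree < 2) with m(α_i) = c_i for every i, so c is indeed a codeword.


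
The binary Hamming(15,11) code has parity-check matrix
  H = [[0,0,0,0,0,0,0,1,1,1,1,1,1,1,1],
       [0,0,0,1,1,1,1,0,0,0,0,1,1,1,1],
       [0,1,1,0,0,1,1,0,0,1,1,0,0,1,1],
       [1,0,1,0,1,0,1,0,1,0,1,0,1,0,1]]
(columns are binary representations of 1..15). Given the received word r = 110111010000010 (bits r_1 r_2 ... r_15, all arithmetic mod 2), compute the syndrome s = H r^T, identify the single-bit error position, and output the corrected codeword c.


s = (0, 0, 1, 0)^T, error position = 2, corrected codeword c = 100111010000010

Compute s = H r^T mod 2 one row at a time:
  s_1 = 1 + 0 + 0 + 0 + 0 + 0 + 1 + 0 = 2 ≡ 0 (mod 2).
  s_2 = 1 + 1 + 1 + 0 + 0 + 0 + 1 + 0 = 4 ≡ 0 (mod 2).
  s_3 = 1 + 0 + 1 + 0 + 0 + 0 + 1 + 0 = 3 ≡ 1 (mod 2).
  s_4 = 1 + 0 + 1 + 0 + 0 + 0 + 0 + 0 = 2 ≡ 0 (mod 2).
s = (0, 0, 1, 0)^T — this equals column 2 of H (binary 0010), so error is at position 2.
Correct: flip bit 2 of r = 110111010000010 to get c = 100111010000010.


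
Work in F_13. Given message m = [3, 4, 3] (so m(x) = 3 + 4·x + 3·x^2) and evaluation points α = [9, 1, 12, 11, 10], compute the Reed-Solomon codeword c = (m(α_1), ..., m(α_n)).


c = [9, 10, 2, 7, 5]

Message polynomial: m(x) = 3 + 4·x + 3·x^2 (mod 13).
For each evaluation point α_i, compute m(α_i) mod 13:
  α_1 = 9: Horner steps 3 → 5 → 9, so m(9) = 9.
  α_2 = 1: Horner steps 3 → 7 → 10, so m(1) = 10.
  α_3 = 12: Horner steps 3 → 1 → 2, so m(12) = 2.
  α_4 = 11: Horner steps 3 → 11 → 7, so m(11) = 7.
  α_5 = 10: Horner steps 3 → 8 → 5, so m(10) = 5.
Codeword c = [9, 10, 2, 7, 5] ∈ F_13^5.


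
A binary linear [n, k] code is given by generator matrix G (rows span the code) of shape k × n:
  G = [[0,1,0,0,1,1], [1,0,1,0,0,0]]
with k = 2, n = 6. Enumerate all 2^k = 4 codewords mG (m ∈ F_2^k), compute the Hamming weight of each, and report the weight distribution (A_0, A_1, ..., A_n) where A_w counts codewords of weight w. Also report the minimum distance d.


Weight distribution: A_0 = 1, A_2 = 1, A_3 = 1, A_5 = 1. Minimum distance d = 2.

Enumerate all 2^2 = 4 messages m ∈ F_2^2.
For each, compute codeword c = mG in F_2^6, then tally its weight.
  m = 00 → c = 000000, weight = 0.
  m = 10 → c = 010011, weight = 3.
  m = 01 → c = 101000, weight = 2.
  m = 11 → c = 111011, weight = 5.
Tally weights:
  weight 0: 1 codewords.
  weight 2: 1 codewords.
  weight 3: 1 codewords.
  weight 5: 1 codewords.
Minimum distance d = smallest w > 0 with A_w > 0 = 2.
Sanity: Σ A_w = 4 = 2^2 = 4 ✓.


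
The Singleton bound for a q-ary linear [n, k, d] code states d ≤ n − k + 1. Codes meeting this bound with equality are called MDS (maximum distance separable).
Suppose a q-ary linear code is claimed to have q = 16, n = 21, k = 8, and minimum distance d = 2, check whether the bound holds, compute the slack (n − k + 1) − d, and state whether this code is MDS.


Singleton RHS = n − k + 1 = 14, slack = 12, bound satisfied, not MDS.

Singleton bound: d ≤ n − k + 1.
Here n = 21, k = 8, so n − k + 1 = 14.
Given d = 2, check d ≤ 14: YES.
Slack = (n − k + 1) − d = 12.
The code is NOT MDS (slack = 12 > 0).
Description: the claimed parameters are [21, 8, 2]_16; such a code would be non-MDS.


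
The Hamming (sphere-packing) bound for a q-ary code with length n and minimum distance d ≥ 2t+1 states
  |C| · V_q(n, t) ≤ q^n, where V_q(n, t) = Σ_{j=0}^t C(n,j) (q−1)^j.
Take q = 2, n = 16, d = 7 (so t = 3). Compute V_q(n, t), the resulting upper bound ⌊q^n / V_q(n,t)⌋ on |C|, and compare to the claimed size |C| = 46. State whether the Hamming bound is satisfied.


V_q(n, t) = 697, q^n = 65536, Hamming bound = 94, |C| = 46 ≤ bound (satisfied).

Step 1: Compute V_q(n, t) = Σ_{j=0}^3 C(n, j) (q−1)^j.
  j = 0: C(16,0)·(1)^0 = 1·1 = 1.
  j = 1: C(16,1)·(1)^1 = 16·1 = 16.
  j = 2: C(16,2)·(1)^2 = 120·1 = 120.
  j = 3: C(16,3)·(1)^3 = 560·1 = 560.
  V_q(n, t) = 1 + 16 + 120 + 560 = 697.
Step 2: q^n = 2^16 = 65536.
Step 3: Hamming bound ⌊q^n / V_q(n,t)⌋ = ⌊65536/697⌋ = 94.
Step 4: Compare |C| = 46 to 94: satisfied.
The claimed |C| lies below the Hamming bound.
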